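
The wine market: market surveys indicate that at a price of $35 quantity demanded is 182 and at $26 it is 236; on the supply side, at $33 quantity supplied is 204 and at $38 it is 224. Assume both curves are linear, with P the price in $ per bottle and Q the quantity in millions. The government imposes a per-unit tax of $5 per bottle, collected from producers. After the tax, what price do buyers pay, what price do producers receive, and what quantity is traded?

Buyers pay $34; producers receive $29; quantity = 188.

Demand slope: (236 − 182)/(26 − 35) = -6, so Qd = 392 − 6P.
Supply slope: (224 − 204)/(38 − 33) = 4, so Qs = 4P + 72.
Without the tax, 392 − 6P = 4P + 72 gives 10P = 320, so P* = $32 and Q* = 200.
With the tax collected from producers, supply shifts: Qs = 4(P − 5) + 72.
New equilibrium: buyers pay $34, producers receive $29, Q = 188. (Wedge: Pb − Ps = 5.)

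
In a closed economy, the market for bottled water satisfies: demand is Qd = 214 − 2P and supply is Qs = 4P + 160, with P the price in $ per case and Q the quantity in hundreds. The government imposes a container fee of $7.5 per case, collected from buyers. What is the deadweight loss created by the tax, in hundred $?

Without the tax, 214 − 2P = 4P + 160 gives 6P = 54, so P* = $9 and Q* = 196.
With the tax collected from buyers, demand (in seller-price terms) shifts: Qd = 214 − 2(P + 7.5).
New equilibrium: buyers pay $14, suppliers receive $6.5, Q = 186. (Wedge: Pb − Ps = 7.5.)
Quantity falls by |ΔQ| = |196 − 186| = 10.
DWL = ½ · t · |ΔQ| = ½ · 7.5 · 10 = $37.5.

Deadweight loss = $37.5 hundred.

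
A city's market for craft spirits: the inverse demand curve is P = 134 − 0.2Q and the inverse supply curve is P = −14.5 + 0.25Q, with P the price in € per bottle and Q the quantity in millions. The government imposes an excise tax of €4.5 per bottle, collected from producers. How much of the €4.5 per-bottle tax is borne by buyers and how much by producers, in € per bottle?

Buyers bear €2 per bottle; producers bear €2.5 per bottle.

Rewrite in direct form: Qd = 670 − 5P and Qs = 4P + 58.
Before the tax: set 670 − 5P = 4P + 58 → P* = €68, Q* = 330.
With the tax collected from producers, supply shifts: Qs = 4(P − 4.5) + 58.
New equilibrium: buyers pay €70, producers receive €65.5, Q = 320. (Wedge: Pb − Ps = 4.5.)
Burden on buyers: €2; on producers: €2.5. (They sum to €4.5.)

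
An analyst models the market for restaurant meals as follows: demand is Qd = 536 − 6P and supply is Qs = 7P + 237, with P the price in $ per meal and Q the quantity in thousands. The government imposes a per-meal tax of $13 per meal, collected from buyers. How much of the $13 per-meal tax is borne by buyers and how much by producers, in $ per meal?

Without the tax, 536 − 6P = 7P + 237 gives 13P = 299, so P* = $23 and Q* = 398.
With the tax collected from buyers, demand (in seller-price terms) shifts: Qd = 536 − 6(P + 13).
New equilibrium: buyers pay $30, producers receive $17, Q = 356. (Wedge: Pb − Ps = 13.)
Burden on buyers: $7; on producers: $6. (They sum to $13.)
The less price-elastic side of the market bears the larger share of a per-unit tax.

Buyers bear $7 per meal; producers bear $6 per meal.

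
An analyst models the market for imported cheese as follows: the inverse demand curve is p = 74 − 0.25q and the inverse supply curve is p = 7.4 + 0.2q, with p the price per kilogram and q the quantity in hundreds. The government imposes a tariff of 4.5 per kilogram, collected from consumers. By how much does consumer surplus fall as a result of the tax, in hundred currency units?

Rewrite in direct form: qd = 296 − 4p and qs = 5p − 37.
Before the tax: set 296 − 4p = 5p − 37 → p* = 37, q* = 148.
With the tax collected from consumers, demand (in seller-price terms) shifts: qd = 296 − 4(p + 4.5).
New equilibrium: consumers pay 39.5, sellers receive 35, q = 138. (Wedge: pb − ps = 4.5.)
ΔCS is the trapezoid between Q = 138 and Q = 148 of height 2.5: ½ · (148 + 138) · 2.5 = 357.5.

Consumer surplus falls by 357.5 hundred.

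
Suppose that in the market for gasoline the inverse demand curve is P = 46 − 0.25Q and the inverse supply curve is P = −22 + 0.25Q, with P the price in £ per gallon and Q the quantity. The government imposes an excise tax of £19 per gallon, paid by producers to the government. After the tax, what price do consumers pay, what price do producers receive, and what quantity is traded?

Consumers pay £21.5; producers receive £2.5; quantity = 98.

Rewrite in direct form: Qd = 184 − 4P and Qs = 4P + 88.
Without the tax, 184 − 4P = 4P + 88 gives 8P = 96, so P* = £12 and Q* = 136.
With the tax collected from producers, supply shifts: Qs = 4(P − 19) + 88.
New equilibrium: consumers pay £21.5, producers receive £2.5, Q = 98. (Wedge: Pb − Ps = 19.)
The less price-elastic side of the market bears the larger share of a per-unit tax.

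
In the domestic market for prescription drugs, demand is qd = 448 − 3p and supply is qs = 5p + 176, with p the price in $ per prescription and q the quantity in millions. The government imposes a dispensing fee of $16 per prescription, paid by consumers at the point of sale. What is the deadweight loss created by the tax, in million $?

Before the tax: set 448 − 3p = 5p + 176 → p* = $34, q* = 346.
With the tax collected from consumers, demand (in seller-price terms) shifts: qd = 448 − 3(p + 16).
Solving gives q = 316 with consumers paying $44 and suppliers receiving $28 (the $16 wedge).
Quantity falls by |ΔQ| = |346 − 316| = 30.
DWL = ½ · t · |ΔQ| = ½ · 16 · 30 = $240.

Deadweight loss = $240 million.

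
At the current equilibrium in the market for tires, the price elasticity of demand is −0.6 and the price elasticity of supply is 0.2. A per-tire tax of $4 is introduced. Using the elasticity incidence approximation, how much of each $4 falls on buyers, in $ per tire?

Incidence ratio: buyers' share ≈ εs / (εs + |εd|) = 0.2 / (0.2 + 0.6) = 0.25.
So buyers bear ≈ 0.25 × $4 = $1; suppliers bear $3.

Buyers bear ≈ $1 per tire.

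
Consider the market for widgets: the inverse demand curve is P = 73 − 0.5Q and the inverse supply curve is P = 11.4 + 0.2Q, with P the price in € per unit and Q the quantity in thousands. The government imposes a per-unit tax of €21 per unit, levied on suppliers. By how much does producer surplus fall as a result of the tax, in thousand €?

Inverting to Q(P) form: Qd = 146 − 2P; Qs = 5P − 57.
Before the tax: set 146 − 2P = 5P − 57 → P* = €29, Q* = 88.
With the tax collected from suppliers, supply shifts: Qs = 5(P − 21) − 57.
New equilibrium: buyers pay €44, suppliers receive €23, Q = 58. (Wedge: Pb − Ps = 21.)
ΔPS is the trapezoid between Q = 58 and Q = 88 of height €6: ½ · (88 + 58) · 6 = €438.

Producer surplus falls by €438 thousand.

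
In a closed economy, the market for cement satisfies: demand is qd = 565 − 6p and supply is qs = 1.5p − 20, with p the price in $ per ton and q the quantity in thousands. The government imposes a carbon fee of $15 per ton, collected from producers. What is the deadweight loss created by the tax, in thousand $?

Without the tax, 565 − 6p = 1.5p − 20 gives 7.5p = 585, so p* = $78 and q* = 97.
With the tax collected from producers, supply shifts: qs = 1.5(p − 15) − 20.
New equilibrium: consumers pay $81, producers receive $66, q = 79. (Wedge: pb − ps = 15.)
Quantity falls by |ΔQ| = |97 − 79| = 18.
DWL = ½ · t · |ΔQ| = ½ · 15 · 18 = $135.

Deadweight loss = $135 thousand.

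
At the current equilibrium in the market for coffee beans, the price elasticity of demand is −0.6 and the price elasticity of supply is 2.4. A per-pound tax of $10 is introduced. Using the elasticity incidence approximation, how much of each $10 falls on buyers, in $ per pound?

Incidence ratio: buyers' share ≈ εs / (εs + |εd|) = 2.4 / (2.4 + 0.6) = 0.8.
So buyers bear ≈ 0.8 × $10 = $8; suppliers bear $2.

Buyers bear ≈ $8 per pound.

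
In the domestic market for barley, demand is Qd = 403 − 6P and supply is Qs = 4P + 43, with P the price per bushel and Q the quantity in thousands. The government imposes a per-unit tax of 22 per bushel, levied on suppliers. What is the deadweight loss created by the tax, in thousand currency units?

Without the tax, 403 − 6P = 4P + 43 gives 10P = 360, so P* = 36 and Q* = 187.
With the tax collected from suppliers, supply shifts: Qs = 4(P − 22) + 43.
New equilibrium: consumers pay 44.8, suppliers receive 22.8, Q = 134.2. (Wedge: Pb − Ps = 22.)
Quantity falls by |ΔQ| = |187 − 134.2| = 52.8.
DWL = ½ · t · |ΔQ| = ½ · 22 · 52.8 = 580.8.

Deadweight loss = 580.8 thousand.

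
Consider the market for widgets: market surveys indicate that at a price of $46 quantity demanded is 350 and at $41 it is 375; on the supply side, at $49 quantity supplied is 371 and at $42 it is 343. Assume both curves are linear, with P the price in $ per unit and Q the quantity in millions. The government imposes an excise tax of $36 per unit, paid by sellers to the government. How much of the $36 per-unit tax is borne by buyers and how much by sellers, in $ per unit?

Demand slope: (375 − 350)/(41 − 46) = -5, so Qd = 580 − 5P.
Supply slope: (343 − 371)/(42 − 49) = 4, so Qs = 4P + 175.
Before the tax: set 580 − 5P = 4P + 175 → P* = $45, Q* = 355.
With the tax collected from sellers, supply shifts: Qs = 4(P − 36) + 175.
Solving gives Q = 275 with buyers paying $61 and sellers receiving $25 (the $36 wedge).
Burden on buyers: $16; on sellers: $20. (They sum to $36.)
The less price-elastic side of the market bears the larger share of a per-unit tax.

Buyers bear $16 per unit; sellers bear $20 per unit.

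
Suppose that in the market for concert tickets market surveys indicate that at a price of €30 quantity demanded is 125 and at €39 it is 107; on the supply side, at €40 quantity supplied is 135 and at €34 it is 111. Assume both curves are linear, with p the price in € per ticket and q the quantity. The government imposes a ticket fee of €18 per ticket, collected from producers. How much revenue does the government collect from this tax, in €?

Demand slope: (107 − 125)/(39 − 30) = -2, so qd = 185 − 2p.
Supply slope: (111 − 135)/(34 − 40) = 4, so qs = 4p − 25.
Before the tax: set 185 − 2p = 4p − 25 → p* = €35, q* = 115.
With the tax collected from producers, supply shifts: qs = 4(p − 18) − 25.
New equilibrium: consumers pay €47, producers receive €29, q = 91. (Wedge: pb − ps = 18.)
Revenue = t · Q = 18 · 91 = €1638.

Tax revenue = €1638.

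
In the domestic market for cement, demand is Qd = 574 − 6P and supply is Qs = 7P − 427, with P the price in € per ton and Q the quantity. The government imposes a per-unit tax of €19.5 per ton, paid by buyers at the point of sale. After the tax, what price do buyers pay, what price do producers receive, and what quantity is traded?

Before the tax: set 574 − 6P = 7P − 427 → P* = €77, Q* = 112.
With the tax collected from buyers, demand (in seller-price terms) shifts: Qd = 574 − 6(P + 19.5).
New equilibrium: buyers pay €87.5, producers receive €68, Q = 49. (Wedge: Pb − Ps = 19.5.)

Buyers pay €87.5; producers receive €68; quantity = 49.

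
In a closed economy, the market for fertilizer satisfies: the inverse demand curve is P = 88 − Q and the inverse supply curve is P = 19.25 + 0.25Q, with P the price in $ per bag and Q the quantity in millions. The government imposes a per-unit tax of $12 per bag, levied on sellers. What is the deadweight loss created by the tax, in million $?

Deadweight loss = $57.6 million.

Rewrite in direct form: Qd = 88 − P and Qs = 4P − 77.
Without the tax, 88 − P = 4P − 77 gives 5P = 165, so P* = $33 and Q* = 55.
With the tax collected from sellers, supply shifts: Qs = 4(P − 12) − 77.
New equilibrium: buyers pay $42.6, sellers receive $30.6, Q = 45.4. (Wedge: Pb − Ps = 12.)
Quantity falls by |ΔQ| = |55 − 45.4| = 9.6.
DWL = ½ · t · |ΔQ| = ½ · 12 · 9.6 = $57.6.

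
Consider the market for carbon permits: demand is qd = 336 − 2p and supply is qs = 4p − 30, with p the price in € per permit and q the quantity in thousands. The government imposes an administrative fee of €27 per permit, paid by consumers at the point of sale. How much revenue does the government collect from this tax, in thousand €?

Without the tax, 336 − 2p = 4p − 30 gives 6p = 366, so p* = €61 and q* = 214.
With the tax collected from consumers, demand (in seller-price terms) shifts: qd = 336 − 2(p + 27).
New equilibrium: consumers pay €79, suppliers receive €52, q = 178. (Wedge: pb − ps = 27.)
Revenue = t · Q = 27 · 178 = €4806.

Tax revenue = €4806 thousand.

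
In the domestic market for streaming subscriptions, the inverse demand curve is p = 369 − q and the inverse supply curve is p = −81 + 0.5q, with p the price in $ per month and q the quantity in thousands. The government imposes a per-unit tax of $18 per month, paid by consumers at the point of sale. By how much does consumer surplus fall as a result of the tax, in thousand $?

Consumer surplus falls by $3528 thousand.

Rewrite in direct form: qd = 369 − p and qs = 2p + 162.
Before the tax: set 369 − p = 2p + 162 → p* = $69, q* = 300.
With the tax collected from consumers, demand (in seller-price terms) shifts: qd = 369 − (p + 18).
Solving gives q = 288 with consumers paying $81 and sellers receiving $63 (the $18 wedge).
ΔCS is the trapezoid between Q = 288 and Q = 300 of height $12: ½ · (300 + 288) · 12 = $3528.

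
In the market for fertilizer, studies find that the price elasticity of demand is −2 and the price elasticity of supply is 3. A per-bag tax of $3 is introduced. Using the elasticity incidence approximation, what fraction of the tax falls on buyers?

Buyers' share ≈ 0.6.

Incidence ratio: buyers' share ≈ εs / (εs + |εd|) = 3 / (3 + 2) = 0.6.
Supply is the more elastic side, so buyers bear the larger share.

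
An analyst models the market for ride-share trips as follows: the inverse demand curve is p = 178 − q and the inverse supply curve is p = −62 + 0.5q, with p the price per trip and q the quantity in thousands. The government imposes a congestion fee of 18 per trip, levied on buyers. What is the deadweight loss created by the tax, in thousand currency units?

Deadweight loss = 108 thousand.

Inverting to q(p) form: qd = 178 − p; qs = 2p + 124.
Without the tax, 178 − p = 2p + 124 gives 3p = 54, so p* = 18 and q* = 160.
With the tax collected from buyers, demand (in seller-price terms) shifts: qd = 178 − (p + 18).
Solving gives q = 148 with buyers paying 30 and suppliers receiving 12 (the 18 wedge).
Quantity falls by |ΔQ| = |160 − 148| = 12.
DWL = ½ · t · |ΔQ| = ½ · 18 · 12 = 108.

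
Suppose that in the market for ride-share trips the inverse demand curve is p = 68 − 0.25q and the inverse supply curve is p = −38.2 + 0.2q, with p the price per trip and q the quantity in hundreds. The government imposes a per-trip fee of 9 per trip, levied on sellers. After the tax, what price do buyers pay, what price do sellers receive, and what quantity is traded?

Buyers pay 14; sellers receive 5; quantity = 216.

Inverting to q(p) form: qd = 272 − 4p; qs = 5p + 191.
Before the tax: set 272 − 4p = 5p + 191 → p* = 9, q* = 236.
With the tax collected from sellers, supply shifts: qs = 5(p − 9) + 191.
New equilibrium: buyers pay 14, sellers receive 5, q = 216. (Wedge: pb − ps = 9.)
The less price-elastic side of the market bears the larger share of a per-unit tax.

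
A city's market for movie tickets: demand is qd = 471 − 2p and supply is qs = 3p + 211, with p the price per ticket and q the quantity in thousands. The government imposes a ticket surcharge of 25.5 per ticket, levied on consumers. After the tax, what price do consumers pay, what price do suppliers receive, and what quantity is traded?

Consumers pay 67.3; suppliers receive 41.8; quantity = 336.4.

Before the tax: set 471 − 2p = 3p + 211 → p* = 52, q* = 367.
With the tax collected from consumers, demand (in seller-price terms) shifts: qd = 471 − 2(p + 25.5).
New equilibrium: consumers pay 67.3, suppliers receive 41.8, q = 336.4. (Wedge: pb − ps = 25.5.)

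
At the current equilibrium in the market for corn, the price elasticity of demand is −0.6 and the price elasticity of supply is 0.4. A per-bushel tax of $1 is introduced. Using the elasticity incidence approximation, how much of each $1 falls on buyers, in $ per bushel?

Incidence ratio: buyers' share ≈ εs / (εs + |εd|) = 0.4 / (0.4 + 0.6) = 0.4.
So buyers bear ≈ 0.4 × $1 = $0.4; sellers bear $0.6.

Buyers bear ≈ $0.4 per bushel.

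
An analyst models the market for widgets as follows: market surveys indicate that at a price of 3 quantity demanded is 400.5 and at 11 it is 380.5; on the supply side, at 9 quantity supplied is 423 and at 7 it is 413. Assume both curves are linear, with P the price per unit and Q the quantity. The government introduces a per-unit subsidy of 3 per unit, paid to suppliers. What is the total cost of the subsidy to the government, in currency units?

Government outlay = 1209.

Demand slope: (380.5 − 400.5)/(11 − 3) = -2.5, so Qd = 408 − 2.5P.
Supply slope: (413 − 423)/(7 − 9) = 5, so Qs = 5P + 378.
Without the subsidy, 408 − 2.5P = 5P + 378 gives 7.5P = 30, so P* = 4 and Q* = 398.
With a per-unit subsidy paid to suppliers, each receives P + 3 per unit sold, so supply becomes Qs = 5(P + 3) + 378.
New equilibrium: buyers pay 2, suppliers receive 5, Q = 403. (Wedge: Pb − Ps = −3.)
Outlay = t · Q = 3 · 403 = 1209.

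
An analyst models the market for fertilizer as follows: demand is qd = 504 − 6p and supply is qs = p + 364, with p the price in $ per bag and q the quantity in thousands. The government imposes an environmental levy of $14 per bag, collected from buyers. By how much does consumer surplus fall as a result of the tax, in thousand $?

Without the tax, 504 − 6p = p + 364 gives 7p = 140, so p* = $20 and q* = 384.
With the tax collected from buyers, demand (in seller-price terms) shifts: qd = 504 − 6(p + 14).
Solving gives q = 372 with buyers paying $22 and producers receiving $8 (the $14 wedge).
ΔCS is the trapezoid between Q = 372 and Q = 384 of height $2: ½ · (384 + 372) · 2 = $756.

Consumer surplus falls by $756 thousand.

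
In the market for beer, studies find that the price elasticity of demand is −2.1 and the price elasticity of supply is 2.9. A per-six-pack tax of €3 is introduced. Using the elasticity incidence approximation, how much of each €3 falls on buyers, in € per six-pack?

Buyers bear ≈ €1.74 per six-pack.

Incidence ratio: buyers' share ≈ εs / (εs + |εd|) = 2.9 / (2.9 + 2.1) = 0.58.
So buyers bear ≈ 0.58 × €3 = €1.74; sellers bear €1.26.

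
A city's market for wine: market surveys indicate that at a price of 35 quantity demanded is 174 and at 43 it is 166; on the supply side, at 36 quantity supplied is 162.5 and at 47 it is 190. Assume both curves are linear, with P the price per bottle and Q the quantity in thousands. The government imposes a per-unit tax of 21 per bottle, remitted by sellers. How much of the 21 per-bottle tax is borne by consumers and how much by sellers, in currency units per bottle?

Consumers bear 15 per bottle; sellers bear 6 per bottle.

Demand slope: (166 − 174)/(43 − 35) = -1, so Qd = 209 − P.
Supply slope: (190 − 162.5)/(47 − 36) = 2.5, so Qs = 2.5P + 72.5.
Before the tax: set 209 − P = 2.5P + 72.5 → P* = 39, Q* = 170.
With the tax collected from sellers, supply shifts: Qs = 2.5(P − 21) + 72.5.
Solving gives Q = 155 with consumers paying 54 and sellers receiving 33 (the 21 wedge).
Burden on consumers: 15; on sellers: 6. (They sum to 21.)
The less price-elastic side of the market bears the larger share of a per-unit tax.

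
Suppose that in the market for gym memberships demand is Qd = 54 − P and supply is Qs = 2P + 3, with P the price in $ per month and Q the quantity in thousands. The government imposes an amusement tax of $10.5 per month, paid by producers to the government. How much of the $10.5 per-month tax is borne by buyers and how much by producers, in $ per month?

Before the tax: set 54 − P = 2P + 3 → P* = $17, Q* = 37.
With the tax collected from producers, supply shifts: Qs = 2(P − 10.5) + 3.
Solving gives Q = 30 with buyers paying $24 and producers receiving $13.5 (the $10.5 wedge).
Burden on buyers: $7; on producers: $3.5. (They sum to $10.5.)

Buyers bear $7 per month; producers bear $3.5 per month.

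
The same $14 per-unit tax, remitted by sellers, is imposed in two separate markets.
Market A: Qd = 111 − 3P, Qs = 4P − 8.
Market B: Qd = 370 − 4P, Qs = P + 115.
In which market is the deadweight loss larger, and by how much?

Market A, by $89.6.

Market A: pre-tax P* = $17, Q* = 60; post-tax Q = 36; deadweight loss = $168.
Market B: pre-tax P* = $51, Q* = 166; post-tax Q = 154.8; deadweight loss = $78.4.
Difference: $168 vs $78.4 → market A is larger by $89.6.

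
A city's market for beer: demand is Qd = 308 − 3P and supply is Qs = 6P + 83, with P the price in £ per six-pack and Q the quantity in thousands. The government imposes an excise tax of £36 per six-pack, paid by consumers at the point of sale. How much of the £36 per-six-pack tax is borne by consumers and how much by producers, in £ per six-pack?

Consumers bear £24 per six-pack; producers bear £12 per six-pack.

Without the tax, 308 − 3P = 6P + 83 gives 9P = 225, so P* = £25 and Q* = 233.
With the tax collected from consumers, demand (in seller-price terms) shifts: Qd = 308 − 3(P + 36).
Solving gives Q = 161 with consumers paying £49 and producers receiving £13 (the £36 wedge).
Burden on consumers: £24; on producers: £12. (They sum to £36.)
The less price-elastic side of the market bears the larger share of a per-unit tax.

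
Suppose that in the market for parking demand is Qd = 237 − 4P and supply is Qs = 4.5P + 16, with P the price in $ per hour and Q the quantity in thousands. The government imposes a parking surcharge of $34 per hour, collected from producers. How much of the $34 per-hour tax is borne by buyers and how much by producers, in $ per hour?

Buyers bear $18 per hour; producers bear $16 per hour.

Without the tax, 237 − 4P = 4.5P + 16 gives 8.5P = 221, so P* = $26 and Q* = 133.
With the tax collected from producers, supply shifts: Qs = 4.5(P − 34) + 16.
Solving gives Q = 61 with buyers paying $44 and producers receiving $10 (the $34 wedge).
Burden on buyers: $18; on producers: $16. (They sum to $34.)
The less price-elastic side of the market bears the larger share of a per-unit tax.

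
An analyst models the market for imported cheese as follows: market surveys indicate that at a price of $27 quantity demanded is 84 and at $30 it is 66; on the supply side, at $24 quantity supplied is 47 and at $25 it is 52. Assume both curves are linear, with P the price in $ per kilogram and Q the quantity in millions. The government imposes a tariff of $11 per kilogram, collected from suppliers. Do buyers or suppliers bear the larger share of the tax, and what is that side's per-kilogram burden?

Demand slope: (66 − 84)/(30 − 27) = -6, so Qd = 246 − 6P.
Supply slope: (52 − 47)/(25 − 24) = 5, so Qs = 5P − 73.
Before the tax: set 246 − 6P = 5P − 73 → P* = $29, Q* = 72.
With the tax collected from suppliers, supply shifts: Qs = 5(P − 11) − 73.
Solving gives Q = 42 with buyers paying $34 and suppliers receiving $23 (the $11 wedge).
Per-kilogram burden: buyers $5, suppliers $6.
Suppliers take the larger share because supply is less price-elastic here (demand slope 6 vs supply slope 5).
The less price-elastic side of the market bears the larger share of a per-unit tax.

Suppliers bear the larger share: $6 per kilogram.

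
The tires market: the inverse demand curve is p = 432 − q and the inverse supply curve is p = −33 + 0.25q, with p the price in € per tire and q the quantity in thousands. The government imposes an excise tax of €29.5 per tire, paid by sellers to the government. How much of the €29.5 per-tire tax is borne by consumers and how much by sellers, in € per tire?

Inverting to q(p) form: qd = 432 − p; qs = 4p + 132.
Before the tax: set 432 − p = 4p + 132 → p* = €60, q* = 372.
With the tax collected from sellers, supply shifts: qs = 4(p − 29.5) + 132.
Solving gives q = 348.4 with consumers paying €83.6 and sellers receiving €54.1 (the €29.5 wedge).
Burden on consumers: €23.6; on sellers: €5.9. (They sum to €29.5.)
The less price-elastic side of the market bears the larger share of a per-unit tax.

Consumers bear €23.6 per tire; sellers bear €5.9 per tire.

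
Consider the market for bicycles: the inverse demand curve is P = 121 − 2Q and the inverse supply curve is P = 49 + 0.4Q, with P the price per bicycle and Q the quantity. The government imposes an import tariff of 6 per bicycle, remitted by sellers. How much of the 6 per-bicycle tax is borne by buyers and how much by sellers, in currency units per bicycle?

Buyers bear 5 per bicycle; sellers bear 1 per bicycle.

Rewrite in direct form: Qd = 60.5 − 0.5P and Qs = 2.5P − 122.5.
Before the tax: set 60.5 − 0.5P = 2.5P − 122.5 → P* = 61, Q* = 30.
With the tax collected from sellers, supply shifts: Qs = 2.5(P − 6) − 122.5.
Solving gives Q = 27.5 with buyers paying 66 and sellers receiving 60 (the 6 wedge).
Burden on buyers: 5; on sellers: 1. (They sum to 6.)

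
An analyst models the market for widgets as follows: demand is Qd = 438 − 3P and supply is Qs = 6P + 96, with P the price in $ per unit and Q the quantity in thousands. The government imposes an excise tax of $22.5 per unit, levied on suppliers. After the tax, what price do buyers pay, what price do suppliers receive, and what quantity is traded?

Before the tax: set 438 − 3P = 6P + 96 → P* = $38, Q* = 324.
With the tax collected from suppliers, supply shifts: Qs = 6(P − 22.5) + 96.
Solving gives Q = 279 with buyers paying $53 and suppliers receiving $30.5 (the $22.5 wedge).

Buyers pay $53; suppliers receive $30.5; quantity = 279.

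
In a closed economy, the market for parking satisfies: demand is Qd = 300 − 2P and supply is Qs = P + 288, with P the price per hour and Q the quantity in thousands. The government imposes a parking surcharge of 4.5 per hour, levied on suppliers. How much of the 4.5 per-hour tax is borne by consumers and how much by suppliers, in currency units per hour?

Consumers bear 1.5 per hour; suppliers bear 3 per hour.

Before the tax: set 300 − 2P = P + 288 → P* = 4, Q* = 292.
With the tax collected from suppliers, supply shifts: Qs = (P − 4.5) + 288.
New equilibrium: consumers pay 5.5, suppliers receive 1, Q = 289. (Wedge: Pb − Ps = 4.5.)
Burden on consumers: 1.5; on suppliers: 3. (They sum to 4.5.)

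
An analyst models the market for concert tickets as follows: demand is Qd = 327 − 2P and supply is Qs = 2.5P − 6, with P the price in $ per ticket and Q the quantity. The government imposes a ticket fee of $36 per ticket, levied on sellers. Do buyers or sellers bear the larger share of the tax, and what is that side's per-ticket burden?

Before the tax: set 327 − 2P = 2.5P − 6 → P* = $74, Q* = 179.
With the tax collected from sellers, supply shifts: Qs = 2.5(P − 36) − 6.
New equilibrium: buyers pay $94, sellers receive $58, Q = 139. (Wedge: Pb − Ps = 36.)
Per-ticket burden: buyers $20, sellers $16.
Buyers take the larger share because demand is less price-elastic here (demand slope 2 vs supply slope 2.5).

Buyers bear the larger share: $20 per ticket.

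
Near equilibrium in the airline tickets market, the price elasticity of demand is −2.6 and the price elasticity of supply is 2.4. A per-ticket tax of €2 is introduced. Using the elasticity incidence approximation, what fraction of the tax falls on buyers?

Buyers' share ≈ 0.48.

Incidence ratio: buyers' share ≈ εs / (εs + |εd|) = 2.4 / (2.4 + 2.6) = 0.48.
Supply is the less elastic side, so buyers bear the smaller share.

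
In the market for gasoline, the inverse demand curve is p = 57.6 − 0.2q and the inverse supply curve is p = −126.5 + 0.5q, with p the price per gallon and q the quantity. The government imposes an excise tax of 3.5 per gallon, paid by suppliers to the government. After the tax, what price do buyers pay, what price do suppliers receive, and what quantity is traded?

Buyers pay 6; suppliers receive 2.5; quantity = 258.

Rewrite in direct form: qd = 288 − 5p and qs = 2p + 253.
Before the tax: set 288 − 5p = 2p + 253 → p* = 5, q* = 263.
With the tax collected from suppliers, supply shifts: qs = 2(p − 3.5) + 253.
Solving gives q = 258 with buyers paying 6 and suppliers receiving 2.5 (the 3.5 wedge).
The less price-elastic side of the market bears the larger share of a per-unit tax.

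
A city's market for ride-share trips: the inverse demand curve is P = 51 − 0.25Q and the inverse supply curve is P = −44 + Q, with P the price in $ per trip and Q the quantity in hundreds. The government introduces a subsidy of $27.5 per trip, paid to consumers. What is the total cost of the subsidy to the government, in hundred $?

Rewrite in direct form: Qd = 204 − 4P and Qs = P + 44.
Before the subsidy: set 204 − 4P = P + 44 → P* = $32, Q* = 76.
With a per-unit subsidy paid to consumers, each effectively pays P − 27.5, so demand becomes Qd = 204 − 4(P − 27.5).
Solving gives Q = 98 with consumers paying $26.5 and suppliers receiving $54 (the $27.5 wedge).
Outlay = t · Q = 27.5 · 98 = $2695.

Government outlay = $2695 hundred.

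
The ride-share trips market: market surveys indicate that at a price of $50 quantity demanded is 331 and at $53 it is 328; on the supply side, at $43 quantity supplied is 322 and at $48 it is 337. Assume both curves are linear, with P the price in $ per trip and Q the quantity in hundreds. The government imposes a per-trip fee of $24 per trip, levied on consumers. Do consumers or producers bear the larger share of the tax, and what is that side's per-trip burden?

Demand slope: (328 − 331)/(53 − 50) = -1, so Qd = 381 − P.
Supply slope: (337 − 322)/(48 − 43) = 3, so Qs = 3P + 193.
Without the tax, 381 − P = 3P + 193 gives 4P = 188, so P* = $47 and Q* = 334.
With the tax collected from consumers, demand (in seller-price terms) shifts: Qd = 381 − (P + 24).
New equilibrium: consumers pay $65, producers receive $41, Q = 316. (Wedge: Pb − Ps = 24.)
Per-trip burden: consumers $18, producers $6.
Consumers take the larger share because demand is less price-elastic here (demand slope 1 vs supply slope 3).
The less price-elastic side of the market bears the larger share of a per-unit tax.

Consumers bear the larger share: $18 per trip.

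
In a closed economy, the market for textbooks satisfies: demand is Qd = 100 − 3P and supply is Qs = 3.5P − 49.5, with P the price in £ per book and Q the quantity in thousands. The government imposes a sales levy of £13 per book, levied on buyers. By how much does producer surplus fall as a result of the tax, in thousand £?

Without the tax, 100 − 3P = 3.5P − 49.5 gives 6.5P = 149.5, so P* = £23 and Q* = 31.
With the tax collected from buyers, demand (in seller-price terms) shifts: Qd = 100 − 3(P + 13).
New equilibrium: buyers pay £30, sellers receive £17, Q = 10. (Wedge: Pb − Ps = 13.)
ΔPS is the trapezoid between Q = 10 and Q = 31 of height £6: ½ · (31 + 10) · 6 = £123.

Producer surplus falls by £123 thousand.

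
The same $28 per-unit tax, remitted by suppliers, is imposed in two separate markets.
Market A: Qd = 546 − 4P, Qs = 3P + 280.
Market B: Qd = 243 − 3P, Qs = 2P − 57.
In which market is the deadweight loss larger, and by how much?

Market A, by $201.6.

Market A: pre-tax P* = $38, Q* = 394; post-tax Q = 346; deadweight loss = $672.
Market B: pre-tax P* = $60, Q* = 63; post-tax Q = 29.4; deadweight loss = $470.4.
Difference: $672 vs $470.4 → market A is larger by $201.6.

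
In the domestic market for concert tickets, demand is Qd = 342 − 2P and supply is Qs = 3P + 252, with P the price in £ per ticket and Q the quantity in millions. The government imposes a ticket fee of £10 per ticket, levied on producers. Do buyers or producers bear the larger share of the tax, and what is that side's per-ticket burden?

Buyers bear the larger share: £6 per ticket.

Before the tax: set 342 − 2P = 3P + 252 → P* = £18, Q* = 306.
With the tax collected from producers, supply shifts: Qs = 3(P − 10) + 252.
Solving gives Q = 294 with buyers paying £24 and producers receiving £14 (the £10 wedge).
Per-ticket burden: buyers £6, producers £4.
Buyers take the larger share because demand is less price-elastic here (demand slope 2 vs supply slope 3).
The less price-elastic side of the market bears the larger share of a per-unit tax.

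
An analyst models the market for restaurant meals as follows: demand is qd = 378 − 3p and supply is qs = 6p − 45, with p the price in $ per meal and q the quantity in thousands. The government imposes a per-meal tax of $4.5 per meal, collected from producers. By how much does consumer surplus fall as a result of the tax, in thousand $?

Consumer surplus falls by $697.5 thousand.

Before the tax: set 378 − 3p = 6p − 45 → p* = $47, q* = 237.
With the tax collected from producers, supply shifts: qs = 6(p − 4.5) − 45.
New equilibrium: consumers pay $50, producers receive $45.5, q = 228. (Wedge: pb − ps = 4.5.)
ΔCS is the trapezoid between Q = 228 and Q = 237 of height $3: ½ · (237 + 228) · 3 = $697.5.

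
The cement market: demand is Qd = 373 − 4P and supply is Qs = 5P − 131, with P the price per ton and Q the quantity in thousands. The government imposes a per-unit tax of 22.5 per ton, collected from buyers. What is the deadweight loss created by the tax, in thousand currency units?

Deadweight loss = 562.5 thousand.

Without the tax, 373 − 4P = 5P − 131 gives 9P = 504, so P* = 56 and Q* = 149.
With the tax collected from buyers, demand (in seller-price terms) shifts: Qd = 373 − 4(P + 22.5).
New equilibrium: buyers pay 68.5, producers receive 46, Q = 99. (Wedge: Pb − Ps = 22.5.)
Quantity falls by |ΔQ| = |149 − 99| = 50.
DWL = ½ · t · |ΔQ| = ½ · 22.5 · 50 = 562.5.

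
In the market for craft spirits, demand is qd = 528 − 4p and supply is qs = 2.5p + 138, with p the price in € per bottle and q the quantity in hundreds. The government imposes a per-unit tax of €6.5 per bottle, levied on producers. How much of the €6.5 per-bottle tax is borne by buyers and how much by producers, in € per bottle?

Before the tax: set 528 − 4p = 2.5p + 138 → p* = €60, q* = 288.
With the tax collected from producers, supply shifts: qs = 2.5(p − 6.5) + 138.
Solving gives q = 278 with buyers paying €62.5 and producers receiving €56 (the €6.5 wedge).
Burden on buyers: €2.5; on producers: €4. (They sum to €6.5.)

Buyers bear €2.5 per bottle; producers bear €4 per bottle.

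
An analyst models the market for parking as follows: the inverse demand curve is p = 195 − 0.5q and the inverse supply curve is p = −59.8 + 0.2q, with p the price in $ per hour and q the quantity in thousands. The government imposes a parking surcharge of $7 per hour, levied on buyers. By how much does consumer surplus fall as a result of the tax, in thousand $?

Rewrite in direct form: qd = 390 − 2p and qs = 5p + 299.
Without the tax, 390 − 2p = 5p + 299 gives 7p = 91, so p* = $13 and q* = 364.
With the tax collected from buyers, demand (in seller-price terms) shifts: qd = 390 − 2(p + 7).
Solving gives q = 354 with buyers paying $18 and producers receiving $11 (the $7 wedge).
ΔCS is the trapezoid between Q = 354 and Q = 364 of height $5: ½ · (364 + 354) · 5 = $1795.

Consumer surplus falls by $1795 thousand.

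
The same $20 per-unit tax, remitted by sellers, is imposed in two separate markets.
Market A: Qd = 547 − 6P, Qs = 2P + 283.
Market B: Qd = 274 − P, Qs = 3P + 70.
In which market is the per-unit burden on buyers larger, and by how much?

Market B, by $10.

Market A: pre-tax P* = $33, Q* = 349; post-tax Q = 319; per-unit burden on buyers = $5.
Market B: pre-tax P* = $51, Q* = 223; post-tax Q = 208; per-unit burden on buyers = $15.
Difference: $5 vs $15 → market B is larger by $10.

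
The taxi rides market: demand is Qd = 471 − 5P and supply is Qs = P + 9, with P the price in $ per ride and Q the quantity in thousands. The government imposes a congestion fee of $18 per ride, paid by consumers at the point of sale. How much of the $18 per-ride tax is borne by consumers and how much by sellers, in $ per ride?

Before the tax: set 471 − 5P = P + 9 → P* = $77, Q* = 86.
With the tax collected from consumers, demand (in seller-price terms) shifts: Qd = 471 − 5(P + 18).
New equilibrium: consumers pay $80, sellers receive $62, Q = 71. (Wedge: Pb − Ps = 18.)
Burden on consumers: $3; on sellers: $15. (They sum to $18.)
The less price-elastic side of the market bears the larger share of a per-unit tax.

Consumers bear $3 per ride; sellers bear $15 per ride.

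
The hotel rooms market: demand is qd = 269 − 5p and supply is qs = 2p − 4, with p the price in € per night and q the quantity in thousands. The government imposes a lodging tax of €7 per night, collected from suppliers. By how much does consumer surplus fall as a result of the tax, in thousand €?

Consumer surplus falls by €138 thousand.

Without the tax, 269 − 5p = 2p − 4 gives 7p = 273, so p* = €39 and q* = 74.
With the tax collected from suppliers, supply shifts: qs = 2(p − 7) − 4.
Solving gives q = 64 with consumers paying €41 and suppliers receiving €34 (the €7 wedge).
ΔCS is the trapezoid between Q = 64 and Q = 74 of height €2: ½ · (74 + 64) · 2 = €138.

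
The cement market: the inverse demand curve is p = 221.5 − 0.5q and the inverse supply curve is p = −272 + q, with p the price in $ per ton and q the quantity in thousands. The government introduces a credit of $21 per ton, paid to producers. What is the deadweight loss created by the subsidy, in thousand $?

Deadweight loss = $147 thousand.

Rewrite in direct form: qd = 443 − 2p and qs = p + 272.
Before the subsidy: set 443 − 2p = p + 272 → p* = $57, q* = 329.
With a per-unit subsidy paid to producers, each receives p + 21 per unit sold, so supply becomes qs = (p + 21) + 272.
New equilibrium: consumers pay $50, producers receive $71, q = 343. (Wedge: pb − ps = −21.)
Quantity rises by |ΔQ| = |329 − 343| = 14.
DWL = ½ · t · |ΔQ| = ½ · 21 · 14 = $147.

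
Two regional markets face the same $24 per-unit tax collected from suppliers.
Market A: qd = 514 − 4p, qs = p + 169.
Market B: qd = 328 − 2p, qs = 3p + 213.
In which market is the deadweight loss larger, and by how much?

Market A: pre-tax p* = $69, q* = 238; post-tax q = 218.8; deadweight loss = $230.4.
Market B: pre-tax p* = $23, q* = 282; post-tax q = 253.2; deadweight loss = $345.6.
Difference: $230.4 vs $345.6 → market B is larger by $115.2.

Market B, by $115.2.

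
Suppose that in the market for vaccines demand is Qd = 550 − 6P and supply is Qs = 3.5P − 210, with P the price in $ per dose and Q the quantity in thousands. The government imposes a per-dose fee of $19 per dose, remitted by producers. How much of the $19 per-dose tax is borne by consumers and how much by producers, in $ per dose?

Without the tax, 550 − 6P = 3.5P − 210 gives 9.5P = 760, so P* = $80 and Q* = 70.
With the tax collected from producers, supply shifts: Qs = 3.5(P − 19) − 210.
Solving gives Q = 28 with consumers paying $87 and producers receiving $68 (the $19 wedge).
Burden on consumers: $7; on producers: $12. (They sum to $19.)
The less price-elastic side of the market bears the larger share of a per-unit tax.

Consumers bear $7 per dose; producers bear $12 per dose.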